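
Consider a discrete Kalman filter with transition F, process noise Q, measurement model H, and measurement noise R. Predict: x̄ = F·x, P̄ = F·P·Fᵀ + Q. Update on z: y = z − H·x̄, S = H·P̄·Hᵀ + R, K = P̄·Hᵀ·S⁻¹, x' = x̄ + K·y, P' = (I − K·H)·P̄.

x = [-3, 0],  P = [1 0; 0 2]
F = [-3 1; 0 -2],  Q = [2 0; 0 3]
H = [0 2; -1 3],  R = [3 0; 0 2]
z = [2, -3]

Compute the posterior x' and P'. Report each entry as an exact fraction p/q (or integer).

x̄ = F·x = [9, 0]
P̄ = F·P·Fᵀ + Q = [13 -4; -4 11]
y = z − H·x̄ = [2, 6]
S = H·P̄·Hᵀ + R = [47 74; 74 138]
K = P̄·Hᵀ·S⁻¹ = [373/505 -583/1010; 149/505 111/1010]
x' = x̄ + K·y = [3542/505, 631/505]
P' = (I − K·H)·P̄ = [4523/1010 1119/1010; 1119/1010 447/1010]

x' = [3542/505, 631/505]
P' = [4523/1010 1119/1010; 1119/1010 447/1010]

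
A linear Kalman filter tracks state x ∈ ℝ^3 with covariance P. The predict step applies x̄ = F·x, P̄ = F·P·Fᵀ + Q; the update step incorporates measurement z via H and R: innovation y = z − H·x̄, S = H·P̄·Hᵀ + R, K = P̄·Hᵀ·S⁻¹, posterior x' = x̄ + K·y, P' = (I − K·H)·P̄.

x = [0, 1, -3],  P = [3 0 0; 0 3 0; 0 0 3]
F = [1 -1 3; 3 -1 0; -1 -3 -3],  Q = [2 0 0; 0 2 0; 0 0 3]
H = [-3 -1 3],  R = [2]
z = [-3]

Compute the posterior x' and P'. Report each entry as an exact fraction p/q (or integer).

x' = [-310/103, 169/103, -354/103]
P' = [14465/1339 3828/1339 15621/1339; 3828/1339 38224/1339 16524/1339; 15621/1339 16524/1339 21291/1339]

x̄ = F·x = [-10, -1, 6]
P̄ = F·P·Fᵀ + Q = [35 12 -21; 12 32 0; -21 0 60]
y = z − H·x̄ = [-52]
S = H·P̄·Hᵀ + R = [1339]
K = P̄·Hᵀ·S⁻¹ = [-180/1339; -68/1339; 243/1339]
x' = x̄ + K·y = [-310/103, 169/103, -354/103]
P' = (I − K·H)·P̄ = [14465/1339 3828/1339 15621/1339; 3828/1339 38224/1339 16524/1339; 15621/1339 16524/1339 21291/1339]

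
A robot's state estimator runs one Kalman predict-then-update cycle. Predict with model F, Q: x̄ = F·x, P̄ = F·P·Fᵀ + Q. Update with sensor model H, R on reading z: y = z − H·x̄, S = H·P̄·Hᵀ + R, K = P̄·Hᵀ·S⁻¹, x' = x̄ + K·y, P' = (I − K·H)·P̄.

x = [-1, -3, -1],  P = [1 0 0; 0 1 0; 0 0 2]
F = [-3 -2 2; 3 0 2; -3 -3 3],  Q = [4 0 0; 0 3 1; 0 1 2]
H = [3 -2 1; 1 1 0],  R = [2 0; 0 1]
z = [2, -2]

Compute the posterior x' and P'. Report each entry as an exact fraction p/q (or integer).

x̄ = F·x = [7, -5, 9]
P̄ = F·P·Fᵀ + Q = [25 -1 27; -1 20 4; 27 4 38]
y = z − H·x̄ = [-38, -4]
S = H·P̄·Hᵀ + R = [503 65; 65 44]
K = P̄·Hᵀ·S⁻¹ = [3016/17907 5312/17907; -2951/17907 12092/17907; 2869/17907 8378/17907]
x' = x̄ + K·y = [-10507/17907, -25765/17907, 18629/17907]
P' = (I − K·H)·P̄ = [6523/17907 -1211/17907 -15959/17907; -1211/17907 13303/17907 24337/17907; -15959/17907 24337/17907 102289/17907]

x' = [-10507/17907, -25765/17907, 18629/17907]
P' = [6523/17907 -1211/17907 -15959/17907; -1211/17907 13303/17907 24337/17907; -15959/17907 24337/17907 102289/17907]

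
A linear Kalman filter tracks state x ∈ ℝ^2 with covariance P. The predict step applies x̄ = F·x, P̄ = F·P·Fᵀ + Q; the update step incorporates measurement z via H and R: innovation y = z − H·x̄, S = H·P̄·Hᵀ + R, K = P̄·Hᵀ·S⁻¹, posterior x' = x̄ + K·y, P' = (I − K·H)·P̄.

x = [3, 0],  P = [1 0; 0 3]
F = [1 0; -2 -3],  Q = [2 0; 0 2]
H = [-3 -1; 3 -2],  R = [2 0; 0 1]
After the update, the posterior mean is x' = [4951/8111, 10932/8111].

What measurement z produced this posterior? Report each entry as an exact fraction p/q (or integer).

z = [-3, -1]

x̄ = F·x = [3, -6]
P̄ = F·P·Fᵀ + Q = [3 -2; -2 33]
S = H·P̄·Hᵀ + R = [50 33; 33 184]
K = P̄·Hᵀ·S⁻¹ = [-1717/8111 881/8111; -2592/8111 -2709/8111]
x' − x̄ = [-19382/8111, 59598/8111] = K·y
y = (KᵀK)⁻¹·Kᵀ·(x' − x̄) = [0, -22]
z = y + H·x̄ = [0, -22] + [-3, 21] = [-3, -1]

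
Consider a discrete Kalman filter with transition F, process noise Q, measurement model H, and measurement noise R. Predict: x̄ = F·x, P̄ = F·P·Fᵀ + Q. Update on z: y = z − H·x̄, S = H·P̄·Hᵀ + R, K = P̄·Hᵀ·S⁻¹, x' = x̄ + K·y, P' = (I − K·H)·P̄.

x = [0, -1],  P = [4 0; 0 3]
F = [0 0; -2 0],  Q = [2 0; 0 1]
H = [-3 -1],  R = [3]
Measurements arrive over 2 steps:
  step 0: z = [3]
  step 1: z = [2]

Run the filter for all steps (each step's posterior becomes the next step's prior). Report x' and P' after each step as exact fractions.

step 0: x' = [-9/19, -51/38], P' = [20/19 -51/19; -51/19 357/38]
step 1: x' = [-56/83, 30/83], P' = [52/83 -99/83; -99/83 693/166]

step 0: x̄ = F·x = [0, 0]
step 0: P̄ = F·P·Fᵀ + Q = [2 0; 0 17]
step 0: y = z − H·x̄ = [3]
step 0: S = H·P̄·Hᵀ + R = [38]
step 0: K = P̄·Hᵀ·S⁻¹ = [-3/19; -17/38]
step 0: x' = x̄ + K·y = [-9/19, -51/38]
step 0: P' = (I − K·H)·P̄ = [20/19 -51/19; -51/19 357/38]
step 1: x̄ = F·x = [0, 18/19]
step 1: P̄ = F·P·Fᵀ + Q = [2 0; 0 99/19]
step 1: y = z − H·x̄ = [56/19]
step 1: S = H·P̄·Hᵀ + R = [498/19]
step 1: K = P̄·Hᵀ·S⁻¹ = [-19/83; -33/166]
step 1: x' = x̄ + K·y = [-56/83, 30/83]
step 1: P' = (I − K·H)·P̄ = [52/83 -99/83; -99/83 693/166]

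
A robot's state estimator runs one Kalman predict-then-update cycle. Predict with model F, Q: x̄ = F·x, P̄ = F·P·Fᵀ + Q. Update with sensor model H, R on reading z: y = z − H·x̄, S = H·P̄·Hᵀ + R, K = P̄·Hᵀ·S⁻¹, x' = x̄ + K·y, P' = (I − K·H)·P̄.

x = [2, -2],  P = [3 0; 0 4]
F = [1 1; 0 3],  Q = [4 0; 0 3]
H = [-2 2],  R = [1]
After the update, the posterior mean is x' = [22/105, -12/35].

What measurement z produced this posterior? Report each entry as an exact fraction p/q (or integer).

x̄ = F·x = [0, -6]
P̄ = F·P·Fᵀ + Q = [11 12; 12 39]
S = H·P̄·Hᵀ + R = [105]
K = P̄·Hᵀ·S⁻¹ = [2/105; 18/35]
x' − x̄ = [22/105, 198/35] = K·y
y = (KᵀK)⁻¹·Kᵀ·(x' − x̄) = [11]
z = y + H·x̄ = [11] + [-12] = [-1]

z = [-1]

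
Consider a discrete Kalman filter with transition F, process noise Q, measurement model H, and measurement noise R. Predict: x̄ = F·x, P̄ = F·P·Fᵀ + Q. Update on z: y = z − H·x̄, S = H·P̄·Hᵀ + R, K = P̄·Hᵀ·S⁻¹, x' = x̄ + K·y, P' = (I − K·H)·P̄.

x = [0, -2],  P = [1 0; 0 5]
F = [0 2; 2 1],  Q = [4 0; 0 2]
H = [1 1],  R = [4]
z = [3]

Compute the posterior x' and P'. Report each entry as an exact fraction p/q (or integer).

x' = [70/59, 71/59]
P' = [260/59 -124/59; -124/59 208/59]

x̄ = F·x = [-4, -2]
P̄ = F·P·Fᵀ + Q = [24 10; 10 11]
y = z − H·x̄ = [9]
S = H·P̄·Hᵀ + R = [59]
K = P̄·Hᵀ·S⁻¹ = [34/59; 21/59]
x' = x̄ + K·y = [70/59, 71/59]
P' = (I − K·H)·P̄ = [260/59 -124/59; -124/59 208/59]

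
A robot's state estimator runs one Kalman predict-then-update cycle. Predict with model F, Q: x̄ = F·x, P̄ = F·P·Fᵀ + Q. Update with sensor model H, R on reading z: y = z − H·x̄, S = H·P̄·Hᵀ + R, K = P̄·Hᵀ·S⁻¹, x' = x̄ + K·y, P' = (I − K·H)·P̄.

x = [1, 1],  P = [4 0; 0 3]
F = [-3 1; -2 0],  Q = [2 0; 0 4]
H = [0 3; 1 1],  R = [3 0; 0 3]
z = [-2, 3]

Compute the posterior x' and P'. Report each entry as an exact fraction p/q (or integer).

x' = [2843/1024, -131/256]
P' = [2563/1024 -43/256; -43/256 19/64]

x̄ = F·x = [-2, -2]
P̄ = F·P·Fᵀ + Q = [41 24; 24 20]
y = z − H·x̄ = [4, 7]
S = H·P̄·Hᵀ + R = [183 132; 132 112]
K = P̄·Hᵀ·S⁻¹ = [-43/256 797/1024; 19/64 11/256]
x' = x̄ + K·y = [2843/1024, -131/256]
P' = (I − K·H)·P̄ = [2563/1024 -43/256; -43/256 19/64]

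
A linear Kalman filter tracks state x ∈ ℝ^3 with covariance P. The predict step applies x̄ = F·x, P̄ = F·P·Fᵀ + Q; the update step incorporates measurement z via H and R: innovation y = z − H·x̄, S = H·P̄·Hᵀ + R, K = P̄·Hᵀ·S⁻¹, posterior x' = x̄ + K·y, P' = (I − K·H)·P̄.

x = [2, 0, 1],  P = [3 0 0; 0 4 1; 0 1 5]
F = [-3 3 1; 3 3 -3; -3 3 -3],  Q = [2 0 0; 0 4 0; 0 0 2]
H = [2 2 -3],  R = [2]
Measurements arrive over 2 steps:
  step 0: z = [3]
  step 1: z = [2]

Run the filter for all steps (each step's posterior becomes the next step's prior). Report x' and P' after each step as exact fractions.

step 0: x' = [-1215/239, 157/239, -951/239], P' = [18162/239 -2924/239 10158/239; -2924/239 20898/239 11964/239; 10158/239 11964/239 14788/239]
step 1: x' = [4190686/394333, 3918665/788666, 15353727/1577332], P' = [701667630/394333 70030928/394333 514476174/394333; 70030928/394333 9279738/394333 52848513/394333; 514476174/394333 52848513/394333 756588421/788666]

step 0: x̄ = F·x = [-5, 3, -9]
step 0: P̄ = F·P·Fᵀ + Q = [76 -12 42; -12 94 36; 42 36 92]
step 0: y = z − H·x̄ = [-20]
step 0: S = H·P̄·Hᵀ + R = [478]
step 0: K = P̄·Hᵀ·S⁻¹ = [1/239; 28/239; -60/239]
step 0: x' = x̄ + K·y = [-1215/239, 157/239, -951/239]
step 0: P' = (I − K·H)·P̄ = [18162/239 -2924/239 10158/239; -2924/239 20898/239 11964/239; 10158/239 11964/239 14788/239]
step 1: x̄ = F·x = [3165/239, -321/239, 6969/239]
step 1: P̄ = F·P·Fᵀ + Q = [430274/239 30372/239 348972/239; 30372/239 34760/239 -57636/239; 348972/239 -57636/239 505234/239]
step 1: y = z − H·x̄ = [15697/239]
step 1: S = H·P̄·Hᵀ + R = [3154664/239]
step 1: K = P̄·Hᵀ·S⁻¹ = [-15703/394333; 75793/788666; -466515/1577332]
step 1: x' = x̄ + K·y = [4190686/394333, 3918665/788666, 15353727/1577332]
step 1: P' = (I − K·H)·P̄ = [701667630/394333 70030928/394333 514476174/394333; 70030928/394333 9279738/394333 52848513/394333; 514476174/394333 52848513/394333 756588421/788666]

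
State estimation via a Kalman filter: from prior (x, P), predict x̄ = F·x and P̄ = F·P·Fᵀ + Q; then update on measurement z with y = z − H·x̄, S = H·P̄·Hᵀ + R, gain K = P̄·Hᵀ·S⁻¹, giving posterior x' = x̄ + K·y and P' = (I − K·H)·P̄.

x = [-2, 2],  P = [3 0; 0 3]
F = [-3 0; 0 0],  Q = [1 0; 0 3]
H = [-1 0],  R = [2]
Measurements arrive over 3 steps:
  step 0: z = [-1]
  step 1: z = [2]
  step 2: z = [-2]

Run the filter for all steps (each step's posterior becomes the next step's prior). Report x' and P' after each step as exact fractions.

step 0: x' = [4/3, 0], P' = [28/15 0; 0 3]
step 1: x' = [-218/99, 0], P' = [178/99 0; 0 3]
step 2: x' = [1570/633, 0], P' = [378/211 0; 0 3]

step 0: x̄ = F·x = [6, 0]
step 0: P̄ = F·P·Fᵀ + Q = [28 0; 0 3]
step 0: y = z − H·x̄ = [5]
step 0: S = H·P̄·Hᵀ + R = [30]
step 0: K = P̄·Hᵀ·S⁻¹ = [-14/15; 0]
step 0: x' = x̄ + K·y = [4/3, 0]
step 0: P' = (I − K·H)·P̄ = [28/15 0; 0 3]
step 1: x̄ = F·x = [-4, 0]
step 1: P̄ = F·P·Fᵀ + Q = [89/5 0; 0 3]
step 1: y = z − H·x̄ = [-2]
step 1: S = H·P̄·Hᵀ + R = [99/5]
step 1: K = P̄·Hᵀ·S⁻¹ = [-89/99; 0]
step 1: x' = x̄ + K·y = [-218/99, 0]
step 1: P' = (I − K·H)·P̄ = [178/99 0; 0 3]
step 2: x̄ = F·x = [218/33, 0]
step 2: P̄ = F·P·Fᵀ + Q = [189/11 0; 0 3]
step 2: y = z − H·x̄ = [152/33]
step 2: S = H·P̄·Hᵀ + R = [211/11]
step 2: K = P̄·Hᵀ·S⁻¹ = [-189/211; 0]
step 2: x' = x̄ + K·y = [1570/633, 0]
step 2: P' = (I − K·H)·P̄ = [378/211 0; 0 3]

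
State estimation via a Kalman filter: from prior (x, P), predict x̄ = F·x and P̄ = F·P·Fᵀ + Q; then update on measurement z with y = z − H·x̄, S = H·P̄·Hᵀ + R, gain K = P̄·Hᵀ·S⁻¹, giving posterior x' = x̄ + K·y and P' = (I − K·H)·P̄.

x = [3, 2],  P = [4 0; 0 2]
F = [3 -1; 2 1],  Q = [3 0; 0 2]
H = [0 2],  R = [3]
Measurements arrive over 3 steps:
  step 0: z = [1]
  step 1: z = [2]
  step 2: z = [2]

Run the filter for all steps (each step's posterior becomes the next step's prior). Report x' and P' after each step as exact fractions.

step 0: x̄ = F·x = [7, 8]
step 0: P̄ = F·P·Fᵀ + Q = [41 22; 22 20]
step 0: y = z − H·x̄ = [-15]
step 0: S = H·P̄·Hᵀ + R = [83]
step 0: K = P̄·Hᵀ·S⁻¹ = [44/83; 40/83]
step 0: x' = x̄ + K·y = [-79/83, 64/83]
step 0: P' = (I − K·H)·P̄ = [1467/83 66/83; 66/83 60/83]
step 1: x̄ = F·x = [-301/83, -94/83]
step 1: P̄ = F·P·Fᵀ + Q = [13116/83 8808/83; 8808/83 6358/83]
step 1: y = z − H·x̄ = [354/83]
step 1: S = H·P̄·Hᵀ + R = [25681/83]
step 1: K = P̄·Hᵀ·S⁻¹ = [17616/25681; 12716/25681]
step 1: x' = x̄ + K·y = [-17999/25681, 25150/25681]
step 1: P' = (I − K·H)·P̄ = [319380/25681 26424/25681; 26424/25681 19074/25681]
step 2: x̄ = F·x = [-79147/25681, -10848/25681]
step 2: P̄ = F·P·Fᵀ + Q = [2811993/25681 1923630/25681; 1923630/25681 1453652/25681]
step 2: y = z − H·x̄ = [73058/25681]
step 2: S = H·P̄·Hᵀ + R = [5891651/25681]
step 2: K = P̄·Hᵀ·S⁻¹ = [3847260/5891651; 2907304/5891651]
step 2: x' = x̄ + K·y = [-7212857/5891651, 5782064/5891651]
step 2: P' = (I − K·H)·P̄ = [68761803/5891651 5770890/5891651; 5770890/5891651 4360956/5891651]

step 0: x' = [-79/83, 64/83], P' = [1467/83 66/83; 66/83 60/83]
step 1: x' = [-17999/25681, 25150/25681], P' = [319380/25681 26424/25681; 26424/25681 19074/25681]
step 2: x' = [-7212857/5891651, 5782064/5891651], P' = [68761803/5891651 5770890/5891651; 5770890/5891651 4360956/5891651]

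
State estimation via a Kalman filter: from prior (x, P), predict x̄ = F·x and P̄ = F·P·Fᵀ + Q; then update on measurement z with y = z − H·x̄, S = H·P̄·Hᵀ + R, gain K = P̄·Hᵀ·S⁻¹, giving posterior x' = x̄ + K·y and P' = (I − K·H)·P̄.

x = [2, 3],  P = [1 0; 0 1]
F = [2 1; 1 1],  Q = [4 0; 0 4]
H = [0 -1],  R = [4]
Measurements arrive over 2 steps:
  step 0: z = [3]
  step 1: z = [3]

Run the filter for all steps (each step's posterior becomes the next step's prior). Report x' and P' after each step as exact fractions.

step 0: x' = [23/5, 1/5], P' = [81/10 6/5; 6/5 12/5]
step 1: x' = [233/209, -315/209], P' = [4184/209 888/209; 888/209 676/209]

step 0: x̄ = F·x = [7, 5]
step 0: P̄ = F·P·Fᵀ + Q = [9 3; 3 6]
step 0: y = z − H·x̄ = [8]
step 0: S = H·P̄·Hᵀ + R = [10]
step 0: K = P̄·Hᵀ·S⁻¹ = [-3/10; -3/5]
step 0: x' = x̄ + K·y = [23/5, 1/5]
step 0: P' = (I − K·H)·P̄ = [81/10 6/5; 6/5 12/5]
step 1: x̄ = F·x = [47/5, 24/5]
step 1: P̄ = F·P·Fᵀ + Q = [218/5 111/5; 111/5 169/10]
step 1: y = z − H·x̄ = [39/5]
step 1: S = H·P̄·Hᵀ + R = [209/10]
step 1: K = P̄·Hᵀ·S⁻¹ = [-222/209; -169/209]
step 1: x' = x̄ + K·y = [233/209, -315/209]
step 1: P' = (I − K·H)·P̄ = [4184/209 888/209; 888/209 676/209]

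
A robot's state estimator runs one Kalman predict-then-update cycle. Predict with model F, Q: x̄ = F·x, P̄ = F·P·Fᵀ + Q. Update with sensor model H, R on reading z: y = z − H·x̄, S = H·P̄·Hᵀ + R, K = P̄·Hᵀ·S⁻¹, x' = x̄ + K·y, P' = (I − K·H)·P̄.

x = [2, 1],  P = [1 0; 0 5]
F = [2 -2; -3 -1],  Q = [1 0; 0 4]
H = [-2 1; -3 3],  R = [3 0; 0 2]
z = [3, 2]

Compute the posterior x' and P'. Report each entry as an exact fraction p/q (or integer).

x̄ = F·x = [2, -7]
P̄ = F·P·Fᵀ + Q = [25 4; 4 18]
y = z − H·x̄ = [14, 29]
S = H·P̄·Hᵀ + R = [105 168; 168 317]
K = P̄·Hᵀ·S⁻¹ = [-3998/5061 53/241; -3886/5061 130/241]
x' = x̄ + K·y = [-1939/723, -1523/723]
P' = (I − K·H)·P̄ = [12736/5061 13478/5061; 13478/5061 15298/5061]

x' = [-1939/723, -1523/723]
P' = [12736/5061 13478/5061; 13478/5061 15298/5061]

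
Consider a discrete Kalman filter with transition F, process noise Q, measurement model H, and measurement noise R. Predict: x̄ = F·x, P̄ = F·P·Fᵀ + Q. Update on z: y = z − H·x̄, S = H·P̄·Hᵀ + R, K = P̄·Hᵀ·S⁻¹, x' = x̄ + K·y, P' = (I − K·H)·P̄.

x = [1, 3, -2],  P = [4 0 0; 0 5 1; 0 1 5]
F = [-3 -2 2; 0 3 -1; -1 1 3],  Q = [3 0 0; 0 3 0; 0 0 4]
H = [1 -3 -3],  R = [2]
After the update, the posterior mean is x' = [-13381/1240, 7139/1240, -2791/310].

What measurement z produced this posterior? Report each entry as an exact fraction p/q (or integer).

z = [-1]

x̄ = F·x = [-13, 11, -4]
P̄ = F·P·Fᵀ + Q = [71 -32 28; -32 47 8; 28 8 64]
S = H·P̄·Hᵀ + R = [1240]
K = P̄·Hᵀ·S⁻¹ = [83/1240; -197/1240; -47/310]
x' − x̄ = [2739/1240, -6501/1240, -1551/310] = K·y
y = (KᵀK)⁻¹·Kᵀ·(x' − x̄) = [33]
z = y + H·x̄ = [33] + [-34] = [-1]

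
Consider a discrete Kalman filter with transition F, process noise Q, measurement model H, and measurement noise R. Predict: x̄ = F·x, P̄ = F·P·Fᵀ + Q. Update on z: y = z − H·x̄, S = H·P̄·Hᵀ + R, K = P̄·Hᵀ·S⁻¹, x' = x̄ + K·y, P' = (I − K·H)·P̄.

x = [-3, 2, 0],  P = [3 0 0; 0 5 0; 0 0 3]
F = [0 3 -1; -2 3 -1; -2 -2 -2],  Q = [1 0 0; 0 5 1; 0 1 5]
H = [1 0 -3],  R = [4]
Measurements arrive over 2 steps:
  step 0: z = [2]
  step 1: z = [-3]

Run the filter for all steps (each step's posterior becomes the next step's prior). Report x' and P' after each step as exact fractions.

step 0: x̄ = F·x = [6, 12, 2]
step 0: P̄ = F·P·Fᵀ + Q = [49 48 -24; 48 65 -11; -24 -11 49]
step 0: y = z − H·x̄ = [2]
step 0: S = H·P̄·Hᵀ + R = [638]
step 0: K = P̄·Hᵀ·S⁻¹ = [11/58; 81/638; -171/638]
step 0: x' = x̄ + K·y = [185/29, 3909/319, 467/319]
step 0: P' = (I − K·H)·P̄ = [1511/58 1893/58 489/58; 1893/58 34909/638 6833/638; 489/58 6833/638 2021/638]
step 1: x̄ = F·x = [11260/319, 7190/319, -12822/319]
step 1: P̄ = F·P·Fᵀ + Q = [137921/319 80512/319 -173462/319; 80512/319 58259/319 -87497/319; -173462/319 -87497/319 240837/319]
step 1: y = z − H·x̄ = [-50683/319]
step 1: S = H·P̄·Hᵀ + R = [3347502/319]
step 1: K = P̄·Hᵀ·S⁻¹ = [658307/3347502; 343003/3347502; -895973/3347502]
step 1: x' = x̄ + K·y = [13567081/3347502, 20953349/3347502, 7802285/3347502]
step 1: P' = (I − K·H)·P̄ = [88785947/3347502 137030737/3347502 28717573/3347502; 137030737/3347502 242542511/3347502 45219575/3347502; 28717573/3347502 45219575/3347502 10767155/3347502]

step 0: x' = [185/29, 3909/319, 467/319], P' = [1511/58 1893/58 489/58; 1893/58 34909/638 6833/638; 489/58 6833/638 2021/638]
step 1: x' = [13567081/3347502, 20953349/3347502, 7802285/3347502], P' = [88785947/3347502 137030737/3347502 28717573/3347502; 137030737/3347502 242542511/3347502 45219575/3347502; 28717573/3347502 45219575/3347502 10767155/3347502]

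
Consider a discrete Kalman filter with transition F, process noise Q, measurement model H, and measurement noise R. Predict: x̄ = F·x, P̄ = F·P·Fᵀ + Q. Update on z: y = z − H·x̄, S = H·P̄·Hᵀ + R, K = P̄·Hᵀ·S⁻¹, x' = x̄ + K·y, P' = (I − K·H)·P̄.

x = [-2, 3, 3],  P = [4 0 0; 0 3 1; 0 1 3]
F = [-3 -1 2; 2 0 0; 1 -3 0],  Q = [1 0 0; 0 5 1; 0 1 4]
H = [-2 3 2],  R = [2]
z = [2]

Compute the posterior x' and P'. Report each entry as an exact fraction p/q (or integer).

x̄ = F·x = [9, -4, -11]
P̄ = F·P·Fᵀ + Q = [48 -24 -9; -24 21 9; -9 9 35]
y = z − H·x̄ = [54]
S = H·P̄·Hᵀ + R = [991]
K = P̄·Hᵀ·S⁻¹ = [-186/991; 129/991; 115/991]
x' = x̄ + K·y = [-1125/991, 3002/991, -4691/991]
P' = (I − K·H)·P̄ = [12972/991 210/991 12471/991; 210/991 4170/991 -5916/991; 12471/991 -5916/991 21460/991]

x' = [-1125/991, 3002/991, -4691/991]
P' = [12972/991 210/991 12471/991; 210/991 4170/991 -5916/991; 12471/991 -5916/991 21460/991]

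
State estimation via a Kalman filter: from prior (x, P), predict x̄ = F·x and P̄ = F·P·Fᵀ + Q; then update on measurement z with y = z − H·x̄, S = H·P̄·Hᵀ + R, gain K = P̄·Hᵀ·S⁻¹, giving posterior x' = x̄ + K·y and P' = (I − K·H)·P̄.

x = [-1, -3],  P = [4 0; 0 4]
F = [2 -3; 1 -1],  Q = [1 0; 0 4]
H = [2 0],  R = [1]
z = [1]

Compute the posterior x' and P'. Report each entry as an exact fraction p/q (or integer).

x' = [113/213, -94/213]
P' = [53/213 20/213; 20/213 956/213]

x̄ = F·x = [7, 2]
P̄ = F·P·Fᵀ + Q = [53 20; 20 12]
y = z − H·x̄ = [-13]
S = H·P̄·Hᵀ + R = [213]
K = P̄·Hᵀ·S⁻¹ = [106/213; 40/213]
x' = x̄ + K·y = [113/213, -94/213]
P' = (I − K·H)·P̄ = [53/213 20/213; 20/213 956/213]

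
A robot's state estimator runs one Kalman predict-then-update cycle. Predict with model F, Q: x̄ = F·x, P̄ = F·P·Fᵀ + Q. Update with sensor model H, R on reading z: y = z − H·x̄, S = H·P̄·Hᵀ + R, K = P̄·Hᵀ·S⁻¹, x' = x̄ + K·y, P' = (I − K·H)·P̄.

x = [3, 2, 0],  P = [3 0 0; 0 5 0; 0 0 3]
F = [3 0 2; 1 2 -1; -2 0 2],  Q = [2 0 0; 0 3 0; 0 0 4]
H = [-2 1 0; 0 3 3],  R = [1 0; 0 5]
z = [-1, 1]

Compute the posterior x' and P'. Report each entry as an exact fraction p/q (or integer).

x' = [211831/50203, 370301/50203, -351810/50203]
P' = [256917/50203 490597/50203 -484242/50203; 490597/50203 984621/50203 -971796/50203; -484242/50203 -971796/50203 986356/50203]

x̄ = F·x = [9, 7, -6]
P̄ = F·P·Fᵀ + Q = [41 3 -6; 3 29 -12; -6 -12 28]
y = z − H·x̄ = [10, -2]
S = H·P̄·Hᵀ + R = [182 69; 69 302]
K = P̄·Hᵀ·S⁻¹ = [-23237/50203 3813/50203; 3427/50203 7695/50203; -3312/50203 8736/50203]
x' = x̄ + K·y = [211831/50203, 370301/50203, -351810/50203]
P' = (I − K·H)·P̄ = [256917/50203 490597/50203 -484242/50203; 490597/50203 984621/50203 -971796/50203; -484242/50203 -971796/50203 986356/50203]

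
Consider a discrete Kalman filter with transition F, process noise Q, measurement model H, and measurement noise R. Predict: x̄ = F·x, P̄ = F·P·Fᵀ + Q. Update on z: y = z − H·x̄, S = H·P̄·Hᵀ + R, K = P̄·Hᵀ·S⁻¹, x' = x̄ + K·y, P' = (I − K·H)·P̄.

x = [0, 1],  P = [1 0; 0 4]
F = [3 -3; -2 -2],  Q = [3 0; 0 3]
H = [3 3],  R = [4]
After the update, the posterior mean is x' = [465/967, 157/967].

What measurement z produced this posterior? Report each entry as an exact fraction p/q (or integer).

x̄ = F·x = [-3, -2]
P̄ = F·P·Fᵀ + Q = [48 18; 18 23]
S = H·P̄·Hᵀ + R = [967]
K = P̄·Hᵀ·S⁻¹ = [198/967; 123/967]
x' − x̄ = [3366/967, 2091/967] = K·y
y = (KᵀK)⁻¹·Kᵀ·(x' − x̄) = [17]
z = y + H·x̄ = [17] + [-15] = [2]

z = [2]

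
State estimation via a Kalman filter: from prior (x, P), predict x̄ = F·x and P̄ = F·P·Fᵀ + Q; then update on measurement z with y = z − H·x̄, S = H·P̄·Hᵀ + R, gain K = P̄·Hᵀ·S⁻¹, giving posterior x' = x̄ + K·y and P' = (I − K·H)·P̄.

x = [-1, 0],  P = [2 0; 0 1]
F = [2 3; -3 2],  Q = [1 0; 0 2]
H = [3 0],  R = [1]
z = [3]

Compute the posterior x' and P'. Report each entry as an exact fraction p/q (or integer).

x' = [160/163, 327/163]
P' = [18/163 -6/163; -6/163 3588/163]

x̄ = F·x = [-2, 3]
P̄ = F·P·Fᵀ + Q = [18 -6; -6 24]
y = z − H·x̄ = [9]
S = H·P̄·Hᵀ + R = [163]
K = P̄·Hᵀ·S⁻¹ = [54/163; -18/163]
x' = x̄ + K·y = [160/163, 327/163]
P' = (I − K·H)·P̄ = [18/163 -6/163; -6/163 3588/163]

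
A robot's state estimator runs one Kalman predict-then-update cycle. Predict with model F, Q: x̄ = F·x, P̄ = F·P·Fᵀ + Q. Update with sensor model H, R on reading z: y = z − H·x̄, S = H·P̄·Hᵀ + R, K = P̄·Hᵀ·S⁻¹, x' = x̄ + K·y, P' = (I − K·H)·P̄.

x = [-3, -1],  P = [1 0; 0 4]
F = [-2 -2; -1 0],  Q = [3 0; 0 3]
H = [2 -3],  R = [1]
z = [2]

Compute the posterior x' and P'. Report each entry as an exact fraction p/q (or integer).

x' = [128/21, 71/21]
P' = [163/21 106/21; 106/21 356/105]

x̄ = F·x = [8, 3]
P̄ = F·P·Fᵀ + Q = [23 2; 2 4]
y = z − H·x̄ = [-5]
S = H·P̄·Hᵀ + R = [105]
K = P̄·Hᵀ·S⁻¹ = [8/21; -8/105]
x' = x̄ + K·y = [128/21, 71/21]
P' = (I − K·H)·P̄ = [163/21 106/21; 106/21 356/105]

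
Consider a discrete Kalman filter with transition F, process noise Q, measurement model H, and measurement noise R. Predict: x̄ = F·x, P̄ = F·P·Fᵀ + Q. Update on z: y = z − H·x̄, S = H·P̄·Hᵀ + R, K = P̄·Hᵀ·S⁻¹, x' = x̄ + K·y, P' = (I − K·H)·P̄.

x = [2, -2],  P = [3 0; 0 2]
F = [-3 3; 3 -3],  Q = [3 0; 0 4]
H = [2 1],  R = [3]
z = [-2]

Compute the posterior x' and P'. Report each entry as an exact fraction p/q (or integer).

x̄ = F·x = [-12, 12]
P̄ = F·P·Fᵀ + Q = [48 -45; -45 49]
y = z − H·x̄ = [10]
S = H·P̄·Hᵀ + R = [64]
K = P̄·Hᵀ·S⁻¹ = [51/64; -41/64]
x' = x̄ + K·y = [-129/32, 179/32]
P' = (I − K·H)·P̄ = [471/64 -789/64; -789/64 1455/64]

x' = [-129/32, 179/32]
P' = [471/64 -789/64; -789/64 1455/64]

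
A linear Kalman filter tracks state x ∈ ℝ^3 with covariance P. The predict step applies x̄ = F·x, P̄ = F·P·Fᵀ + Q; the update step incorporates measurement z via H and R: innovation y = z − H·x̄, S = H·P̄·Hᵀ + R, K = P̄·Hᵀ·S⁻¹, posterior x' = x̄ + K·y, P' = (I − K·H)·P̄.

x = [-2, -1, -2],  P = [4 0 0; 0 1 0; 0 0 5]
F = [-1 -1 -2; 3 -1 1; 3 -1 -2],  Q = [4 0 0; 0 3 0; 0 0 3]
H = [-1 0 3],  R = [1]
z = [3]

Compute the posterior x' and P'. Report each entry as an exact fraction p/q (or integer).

x' = [1793/258, -381/86, 569/172]
P' = [3740/129 -886/43 831/86; -886/43 1068/43 -585/86; 831/86 -585/86 573/172]

x̄ = F·x = [7, -7, -1]
P̄ = F·P·Fᵀ + Q = [29 -21 9; -21 45 27; 9 27 60]
y = z − H·x̄ = [13]
S = H·P̄·Hᵀ + R = [516]
K = P̄·Hᵀ·S⁻¹ = [-1/258; 17/86; 57/172]
x' = x̄ + K·y = [1793/258, -381/86, 569/172]
P' = (I − K·H)·P̄ = [3740/129 -886/43 831/86; -886/43 1068/43 -585/86; 831/86 -585/86 573/172]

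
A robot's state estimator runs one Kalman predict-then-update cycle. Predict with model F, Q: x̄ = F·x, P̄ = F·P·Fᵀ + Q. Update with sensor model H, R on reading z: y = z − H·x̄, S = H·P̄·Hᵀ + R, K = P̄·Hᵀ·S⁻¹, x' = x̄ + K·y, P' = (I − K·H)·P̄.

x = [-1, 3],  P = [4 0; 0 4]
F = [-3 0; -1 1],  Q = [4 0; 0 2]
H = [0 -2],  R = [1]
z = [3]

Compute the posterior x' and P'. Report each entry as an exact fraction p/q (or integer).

x' = [-141/41, -56/41]
P' = [1064/41 12/41; 12/41 10/41]

x̄ = F·x = [3, 4]
P̄ = F·P·Fᵀ + Q = [40 12; 12 10]
y = z − H·x̄ = [11]
S = H·P̄·Hᵀ + R = [41]
K = P̄·Hᵀ·S⁻¹ = [-24/41; -20/41]
x' = x̄ + K·y = [-141/41, -56/41]
P' = (I − K·H)·P̄ = [1064/41 12/41; 12/41 10/41]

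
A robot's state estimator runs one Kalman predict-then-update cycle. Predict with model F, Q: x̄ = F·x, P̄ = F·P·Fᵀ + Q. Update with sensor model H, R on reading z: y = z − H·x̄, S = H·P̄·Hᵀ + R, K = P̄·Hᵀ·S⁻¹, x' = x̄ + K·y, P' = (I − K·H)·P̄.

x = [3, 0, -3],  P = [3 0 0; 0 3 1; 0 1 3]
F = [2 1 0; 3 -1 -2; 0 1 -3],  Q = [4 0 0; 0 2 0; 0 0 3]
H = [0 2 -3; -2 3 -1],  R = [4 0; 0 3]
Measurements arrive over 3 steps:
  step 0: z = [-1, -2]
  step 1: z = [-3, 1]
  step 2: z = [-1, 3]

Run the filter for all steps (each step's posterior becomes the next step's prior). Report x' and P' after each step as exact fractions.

step 0: x' = [364280/50761, 284955/50761, 210253/50761], P' = [778208/50761 658471/50761 429254/50761; 658471/50761 588468/50761 393184/50761; 429254/50761 393184/50761 284756/50761]
step 1: x' = [-461823/404122, -74769/404122, 148510/202061], P' = [23064309965/1993937948 18475932929/1993937948 5549608027/996968974; 18475932929/1993937948 15964302425/1993937948 4991147131/996968974; 5549608027/996968974 4991147131/996968974 1772056685/498484487]
step 2: x' = [-5347604224489/1116326514095, -29957800015699/10716734535312, -13404967171053/8930612112760], P' = [13523232016069/1116326514095 2172716453915/223265302819 6539071319986/1116326514095; 2172716453915/223265302819 90017243165263/10716734535312 9377473944933/1786122422552; 6539071319986/1116326514095 9377473944933/1786122422552 16541455354441/4465306056380]

step 0: x̄ = F·x = [6, 15, 9]
step 0: P̄ = F·P·Fᵀ + Q = [19 13 0; 13 48 16; 0 16 27]
step 0: y = z − H·x̄ = [-4, -26]
step 0: S = H·P̄·Hᵀ + R = [247 141; 141 286]
step 0: K = P̄·Hᵀ·S⁻¹ = [7295/50761 -3419/50761; -654/50761 18426/50761; -16975/50761 12096/50761]
step 0: x' = x̄ + K·y = [364280/50761, 284955/50761, 210253/50761]
step 0: P' = (I − K·H)·P̄ = [778208/50761 658471/50761 429254/50761; 658471/50761 588468/50761 393184/50761; 429254/50761 393184/50761 284756/50761]
step 1: x̄ = F·x = [1013515/50761, 387379/50761, -345804/50761]
step 1: P̄ = F·P·Fᵀ + Q = [6538228/50761 2235867/50761 -1849666/50761; 2235867/50761 1303748/50761 -374621/50761; -1849666/50761 -374621/50761 944451/50761]
step 1: y = z − H·x̄ = [-85411/2207, 569850/50761]
step 1: S = H·P̄·Hᵀ + R = [800589/2207 -228904/2207; -228904/2207 7002036/50761]
step 1: K = P̄·Hᵀ·S⁻¹ = [228388606/498484487 -600012399/1993937948; 123857629/498484487 319582385/1993937948; -81255731/498484487 110037323/996968974]
step 1: x' = x̄ + K·y = [-461823/404122, -74769/404122, 148510/202061]
step 1: P' = (I − K·H)·P̄ = [23064309965/1993937948 18475932929/1993937948 5549608027/996968974; 18475932929/1993937948 15964302425/1993937948 4991147131/996968974; 5549608027/996968974 4991147131/996968974 1772056685/498484487]
step 2: x̄ = F·x = [-998415/404122, -952370/202061, -965829/404122]
step 2: P̄ = F·P·Fᵀ + Q = [190101025793/1993937948 38268018777/996968974 -43626010827/1993937948; 38268018777/996968974 12941715448/498484487 -3958896711/996968974; -43626010827/1993937948 -3958896711/996968974 25846391357/1993937948]
step 2: y = z − H·x̄ = [507871/404122, 3963927/404122]
step 2: S = H·P̄·Hᵀ + R = [542674242237/1993937948 -92664142713/1993937948; -92664142713/1993937948 212704331077/1993937948]
step 2: K = P̄·Hᵀ·S⁻¹ = [527487644798/1116326514095 -331596181133/1116326514095; 2809988830433/10716734535312 578456250039/3572244845104; -1368498169329/8930612112760 984685781779/8930612112760]
step 2: x' = x̄ + K·y = [-5347604224489/1116326514095, -29957800015699/10716734535312, -13404967171053/8930612112760]
step 2: P' = (I − K·H)·P̄ = [13523232016069/1116326514095 2172716453915/223265302819 6539071319986/1116326514095; 2172716453915/223265302819 90017243165263/10716734535312 9377473944933/1786122422552; 6539071319986/1116326514095 9377473944933/1786122422552 16541455354441/4465306056380]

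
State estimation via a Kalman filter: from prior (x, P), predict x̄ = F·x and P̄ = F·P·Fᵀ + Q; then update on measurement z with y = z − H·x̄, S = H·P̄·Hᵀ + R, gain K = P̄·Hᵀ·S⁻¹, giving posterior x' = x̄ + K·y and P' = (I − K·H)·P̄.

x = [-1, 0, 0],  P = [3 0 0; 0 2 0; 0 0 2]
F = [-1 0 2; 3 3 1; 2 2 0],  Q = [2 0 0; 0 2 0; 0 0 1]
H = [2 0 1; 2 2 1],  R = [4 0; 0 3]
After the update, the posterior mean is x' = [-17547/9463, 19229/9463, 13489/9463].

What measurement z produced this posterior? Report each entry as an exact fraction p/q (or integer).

z = [-3, 2]

x̄ = F·x = [1, -3, -2]
P̄ = F·P·Fᵀ + Q = [13 -5 -6; -5 49 30; -6 30 21]
S = H·P̄·Hᵀ + R = [53 89; 89 328]
K = P̄·Hᵀ·S⁻¹ = [5670/9463 -1250/9463; -3942/9463 4474/9463; -3189/9463 2856/9463]
x' − x̄ = [-27010/9463, 47618/9463, 32415/9463] = K·y
y = (KᵀK)⁻¹·Kᵀ·(x' − x̄) = [-3, 8]
z = y + H·x̄ = [-3, 8] + [0, -6] = [-3, 2]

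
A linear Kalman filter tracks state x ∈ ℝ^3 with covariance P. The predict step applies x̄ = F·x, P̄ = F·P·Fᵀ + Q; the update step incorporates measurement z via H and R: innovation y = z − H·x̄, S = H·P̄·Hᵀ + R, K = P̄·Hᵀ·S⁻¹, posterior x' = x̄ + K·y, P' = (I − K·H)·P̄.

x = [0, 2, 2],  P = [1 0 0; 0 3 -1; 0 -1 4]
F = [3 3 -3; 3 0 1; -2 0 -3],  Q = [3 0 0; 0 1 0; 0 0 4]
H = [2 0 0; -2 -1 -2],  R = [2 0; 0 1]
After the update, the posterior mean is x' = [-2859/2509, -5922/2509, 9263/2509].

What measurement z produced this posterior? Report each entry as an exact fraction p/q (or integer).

x̄ = F·x = [0, 2, -6]
P̄ = F·P·Fᵀ + Q = [93 -6 39; -6 14 -18; 39 -18 44]
S = H·P̄·Hᵀ + R = [374 -516; -516 779]
K = P̄·Hᵀ·S⁻¹ = [5883/12545 -258/12545; 4098/12545 3262/12545; -7803/12545 -7552/12545]
x' − x̄ = [-2859/2509, -10940/2509, 24317/2509] = K·y
y = (KᵀK)⁻¹·Kᵀ·(x' − x̄) = [-3, -13]
z = y + H·x̄ = [-3, -13] + [0, 10] = [-3, -3]

z = [-3, -3]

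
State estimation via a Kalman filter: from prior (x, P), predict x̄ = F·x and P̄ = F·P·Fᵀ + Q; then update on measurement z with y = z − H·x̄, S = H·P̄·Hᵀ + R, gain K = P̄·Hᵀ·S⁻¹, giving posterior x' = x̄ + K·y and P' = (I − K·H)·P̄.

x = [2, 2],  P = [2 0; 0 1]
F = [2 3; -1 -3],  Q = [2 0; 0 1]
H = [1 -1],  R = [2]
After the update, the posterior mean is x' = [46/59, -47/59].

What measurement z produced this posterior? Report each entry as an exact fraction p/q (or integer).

x̄ = F·x = [10, -8]
P̄ = F·P·Fᵀ + Q = [19 -13; -13 12]
S = H·P̄·Hᵀ + R = [59]
K = P̄·Hᵀ·S⁻¹ = [32/59; -25/59]
x' − x̄ = [-544/59, 425/59] = K·y
y = (KᵀK)⁻¹·Kᵀ·(x' − x̄) = [-17]
z = y + H·x̄ = [-17] + [18] = [1]

z = [1]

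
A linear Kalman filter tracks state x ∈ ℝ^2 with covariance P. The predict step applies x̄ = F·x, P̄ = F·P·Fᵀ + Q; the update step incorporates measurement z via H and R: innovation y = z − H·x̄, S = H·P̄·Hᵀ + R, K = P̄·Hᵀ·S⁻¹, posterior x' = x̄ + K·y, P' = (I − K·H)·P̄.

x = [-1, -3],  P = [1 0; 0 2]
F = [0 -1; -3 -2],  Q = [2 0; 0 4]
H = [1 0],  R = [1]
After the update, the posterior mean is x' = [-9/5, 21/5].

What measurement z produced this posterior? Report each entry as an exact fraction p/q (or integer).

x̄ = F·x = [3, 9]
P̄ = F·P·Fᵀ + Q = [4 4; 4 21]
S = H·P̄·Hᵀ + R = [5]
K = P̄·Hᵀ·S⁻¹ = [4/5; 4/5]
x' − x̄ = [-24/5, -24/5] = K·y
y = (KᵀK)⁻¹·Kᵀ·(x' − x̄) = [-6]
z = y + H·x̄ = [-6] + [3] = [-3]

z = [-3]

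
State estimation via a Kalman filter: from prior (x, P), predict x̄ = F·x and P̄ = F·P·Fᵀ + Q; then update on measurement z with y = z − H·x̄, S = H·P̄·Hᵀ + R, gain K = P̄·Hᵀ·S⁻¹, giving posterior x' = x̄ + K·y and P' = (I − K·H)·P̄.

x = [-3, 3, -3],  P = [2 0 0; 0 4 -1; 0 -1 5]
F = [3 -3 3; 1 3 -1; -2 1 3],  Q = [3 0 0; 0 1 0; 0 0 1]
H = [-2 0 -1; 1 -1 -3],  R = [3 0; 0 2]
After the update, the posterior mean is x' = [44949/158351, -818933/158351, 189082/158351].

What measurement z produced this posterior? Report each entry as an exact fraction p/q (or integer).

x̄ = F·x = [-27, 9, 0]
P̄ = F·P·Fᵀ + Q = [120 -57 27; -57 50 -15; 27 -15 52]
S = H·P̄·Hᵀ + R = [643 -78; -78 502]
K = P̄·Hᵀ·S⁻¹ = [-63273/158351 20451/158351; 29961/158351 -14902/158351; -31052/158351 -40785/158351]
x' − x̄ = [4320426/158351, -2244092/158351, 189082/158351] = K·y
y = (KᵀK)⁻¹·Kᵀ·(x' − x̄) = [-56, 38]
z = y + H·x̄ = [-56, 38] + [54, -36] = [-2, 2]

z = [-2, 2]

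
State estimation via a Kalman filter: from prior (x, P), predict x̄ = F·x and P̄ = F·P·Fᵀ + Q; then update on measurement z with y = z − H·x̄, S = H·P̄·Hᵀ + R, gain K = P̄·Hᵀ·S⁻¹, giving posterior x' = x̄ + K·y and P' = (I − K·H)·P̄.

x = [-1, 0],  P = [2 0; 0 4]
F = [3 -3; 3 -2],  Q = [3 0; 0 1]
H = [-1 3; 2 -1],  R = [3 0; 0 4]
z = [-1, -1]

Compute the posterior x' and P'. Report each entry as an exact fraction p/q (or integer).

x' = [-571/728, -101/156]
P' = [1077/728 37/52; 37/52 49/78]

x̄ = F·x = [-3, -3]
P̄ = F·P·Fᵀ + Q = [57 42; 42 35]
y = z − H·x̄ = [5, 2]
S = H·P̄·Hᵀ + R = [123 75; 75 99]
K = P̄·Hᵀ·S⁻¹ = [159/728 409/728; 61/156 31/156]
x' = x̄ + K·y = [-571/728, -101/156]
P' = (I − K·H)·P̄ = [1077/728 37/52; 37/52 49/78]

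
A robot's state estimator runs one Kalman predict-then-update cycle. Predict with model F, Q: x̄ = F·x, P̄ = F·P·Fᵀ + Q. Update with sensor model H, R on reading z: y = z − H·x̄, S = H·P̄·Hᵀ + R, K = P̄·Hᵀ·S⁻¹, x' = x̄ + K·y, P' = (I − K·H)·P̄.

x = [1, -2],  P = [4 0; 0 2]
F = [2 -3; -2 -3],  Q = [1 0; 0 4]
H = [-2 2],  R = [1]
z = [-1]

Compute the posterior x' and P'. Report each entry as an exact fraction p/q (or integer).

x' = [1754/277, 1612/277]
P' = [5339/277 5306/277; 5306/277 5342/277]

x̄ = F·x = [8, 4]
P̄ = F·P·Fᵀ + Q = [35 2; 2 38]
y = z − H·x̄ = [7]
S = H·P̄·Hᵀ + R = [277]
K = P̄·Hᵀ·S⁻¹ = [-66/277; 72/277]
x' = x̄ + K·y = [1754/277, 1612/277]
P' = (I − K·H)·P̄ = [5339/277 5306/277; 5306/277 5342/277]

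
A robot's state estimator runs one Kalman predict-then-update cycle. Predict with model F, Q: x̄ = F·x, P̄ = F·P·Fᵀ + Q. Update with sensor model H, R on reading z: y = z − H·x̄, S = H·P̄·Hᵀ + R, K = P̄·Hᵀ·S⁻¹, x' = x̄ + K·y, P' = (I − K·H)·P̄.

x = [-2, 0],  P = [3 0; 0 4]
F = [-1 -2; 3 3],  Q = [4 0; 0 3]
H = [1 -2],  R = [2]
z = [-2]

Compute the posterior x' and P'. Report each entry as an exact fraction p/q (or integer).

x̄ = F·x = [2, -6]
P̄ = F·P·Fᵀ + Q = [23 -33; -33 66]
y = z − H·x̄ = [-16]
S = H·P̄·Hᵀ + R = [421]
K = P̄·Hᵀ·S⁻¹ = [89/421; -165/421]
x' = x̄ + K·y = [-582/421, 114/421]
P' = (I − K·H)·P̄ = [1762/421 792/421; 792/421 561/421]

x' = [-582/421, 114/421]
P' = [1762/421 792/421; 792/421 561/421]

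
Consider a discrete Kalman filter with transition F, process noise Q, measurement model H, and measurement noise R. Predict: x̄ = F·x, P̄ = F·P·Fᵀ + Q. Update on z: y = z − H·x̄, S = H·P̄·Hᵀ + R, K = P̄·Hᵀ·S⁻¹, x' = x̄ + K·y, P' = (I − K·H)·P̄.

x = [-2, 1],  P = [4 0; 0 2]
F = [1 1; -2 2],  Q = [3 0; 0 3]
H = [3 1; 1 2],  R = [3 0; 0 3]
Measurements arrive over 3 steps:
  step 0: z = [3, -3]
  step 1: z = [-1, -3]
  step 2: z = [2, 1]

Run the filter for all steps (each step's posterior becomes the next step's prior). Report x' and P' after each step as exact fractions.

step 0: x' = [9609/6239, -12336/6239], P' = [3486/6239 -3441/6239; -3441/6239 7053/6239]
step 1: x' = [95961/277471, -542663/277471], P' = [134286/277471 -126909/277471; -126909/277471 1117941/1109884]
step 2: x' = [89169194/177383189, 17455269/177383189], P' = [85460250/177383189 -80329191/177383189; -80329191/177383189 176992650/177383189]

step 0: x̄ = F·x = [-1, 6]
step 0: P̄ = F·P·Fᵀ + Q = [9 -4; -4 27]
step 0: y = z − H·x̄ = [0, -14]
step 0: S = H·P̄·Hᵀ + R = [87 53; 53 104]
step 0: K = P̄·Hᵀ·S⁻¹ = [2339/6239 -1132/6239; -1090/6239 3555/6239]
step 0: x' = x̄ + K·y = [9609/6239, -12336/6239]
step 0: P' = (I − K·H)·P̄ = [3486/6239 -3441/6239; -3441/6239 7053/6239]
step 1: x̄ = F·x = [-2727/6239, -43890/6239]
step 1: P̄ = F·P·Fᵀ + Q = [22374/6239 7134/6239; 7134/6239 88401/6239]
step 1: y = z − H·x̄ = [2696/367, 71790/6239]
step 1: S = H·P̄·Hᵀ + R = [20664/367 17286/367; 17286/367 423231/6239]
step 1: K = P̄·Hᵀ·S⁻¹ = [91983/277471 -39844/277471; -134989/1109884 288041/554942]
step 1: x' = x̄ + K·y = [95961/277471, -542663/277471]
step 1: P' = (I − K·H)·P̄ = [134286/277471 -126909/277471; -126909/277471 1117941/1109884]
step 2: x̄ = F·x = [-446702/277471, -1277248/277471]
step 2: P̄ = F·P·Fᵀ + Q = [3969465/1109884 580797/554942; 580797/554942 3502770/277471]
step 2: y = z − H·x̄ = [3172296/277471, 3278669/277471]
step 2: S = H·P̄·Hᵀ + R = [60035481/1109884 48061713/1109884; 48061713/1109884 67989813/1109884]
step 2: K = P̄·Hᵀ·S⁻¹ = [58683853/177383189 -25066044/177383189; -21331641/177383189 91218703/177383189]
step 2: x' = x̄ + K·y = [89169194/177383189, 17455269/177383189]
step 2: P' = (I − K·H)·P̄ = [85460250/177383189 -80329191/177383189; -80329191/177383189 176992650/177383189]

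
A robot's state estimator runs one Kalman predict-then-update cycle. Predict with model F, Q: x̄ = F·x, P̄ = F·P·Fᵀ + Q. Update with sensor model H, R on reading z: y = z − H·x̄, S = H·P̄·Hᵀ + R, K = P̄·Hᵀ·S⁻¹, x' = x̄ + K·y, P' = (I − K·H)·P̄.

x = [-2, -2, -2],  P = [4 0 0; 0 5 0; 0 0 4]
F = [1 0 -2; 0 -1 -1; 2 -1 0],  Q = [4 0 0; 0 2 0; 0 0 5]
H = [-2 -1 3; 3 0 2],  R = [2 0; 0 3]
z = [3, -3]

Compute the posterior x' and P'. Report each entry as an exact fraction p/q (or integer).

x' = [-170/111, 92246/34669, 28417/34669]
P' = [40/111 -40/37 -8/37; -40/37 260403/34669 60561/34669; -8/37 60561/34669 20193/34669]

x̄ = F·x = [2, 4, -2]
P̄ = F·P·Fᵀ + Q = [24 8 8; 8 11 5; 8 5 26]
y = z − H·x̄ = [17, -5]
S = H·P̄·Hᵀ + R = [249 18; 18 419]
K = P̄·Hᵀ·S⁻¹ = [-16/111 8/37; -1880/34669 2894/34669; 7505/34669 5966/34669]
x' = x̄ + K·y = [-170/111, 92246/34669, 28417/34669]
P' = (I − K·H)·P̄ = [40/111 -40/37 -8/37; -40/37 260403/34669 60561/34669; -8/37 60561/34669 20193/34669]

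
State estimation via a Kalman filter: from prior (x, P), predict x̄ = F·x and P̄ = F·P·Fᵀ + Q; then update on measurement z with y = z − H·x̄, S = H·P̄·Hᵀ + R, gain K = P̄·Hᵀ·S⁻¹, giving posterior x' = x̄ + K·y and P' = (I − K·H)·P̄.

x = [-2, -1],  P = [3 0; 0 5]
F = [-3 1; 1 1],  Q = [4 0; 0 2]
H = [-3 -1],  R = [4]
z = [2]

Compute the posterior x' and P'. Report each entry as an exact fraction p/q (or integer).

x̄ = F·x = [5, -3]
P̄ = F·P·Fᵀ + Q = [36 -4; -4 10]
y = z − H·x̄ = [14]
S = H·P̄·Hᵀ + R = [314]
K = P̄·Hᵀ·S⁻¹ = [-52/157; 1/157]
x' = x̄ + K·y = [57/157, -457/157]
P' = (I − K·H)·P̄ = [244/157 -524/157; -524/157 1568/157]

x' = [57/157, -457/157]
P' = [244/157 -524/157; -524/157 1568/157]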